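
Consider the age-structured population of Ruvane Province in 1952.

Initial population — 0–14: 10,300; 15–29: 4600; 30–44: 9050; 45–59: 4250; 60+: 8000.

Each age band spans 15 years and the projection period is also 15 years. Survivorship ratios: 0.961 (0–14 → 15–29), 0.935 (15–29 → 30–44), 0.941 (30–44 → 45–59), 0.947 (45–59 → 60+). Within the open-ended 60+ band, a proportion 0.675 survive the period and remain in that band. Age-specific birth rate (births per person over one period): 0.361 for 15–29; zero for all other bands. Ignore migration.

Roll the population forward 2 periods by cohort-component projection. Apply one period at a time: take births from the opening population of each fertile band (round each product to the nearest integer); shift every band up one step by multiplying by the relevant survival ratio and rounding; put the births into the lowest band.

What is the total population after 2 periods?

Numbering the bands 1..5 from youngest to oldest:
After projecting period 1:
Births: 4600 * 0.361 = 1661
Band 2: 10300 * 0.961 = 9898
Band 3: 4600 * 0.935 = 4301
Band 4: 9050 * 0.941 = 8516
Band 5: 4250 * 0.947 + 8000 * 0.675 = 4025 + 5400 = 9425
→ [1661, 9898, 4301, 8516, 9425]
After projecting period 2:
Births: 9898 * 0.361 = 3573
Band 2: 1661 * 0.961 = 1596
Band 3: 9898 * 0.935 = 9255
Band 4: 4301 * 0.941 = 4047
Band 5: 8516 * 0.947 + 9425 * 0.675 = 8065 + 6362 = 14427
→ [3573, 1596, 9255, 4047, 14427]
Total after period 2: 3573 + 1596 + 9255 + 4047 + 14427 = 32898

32898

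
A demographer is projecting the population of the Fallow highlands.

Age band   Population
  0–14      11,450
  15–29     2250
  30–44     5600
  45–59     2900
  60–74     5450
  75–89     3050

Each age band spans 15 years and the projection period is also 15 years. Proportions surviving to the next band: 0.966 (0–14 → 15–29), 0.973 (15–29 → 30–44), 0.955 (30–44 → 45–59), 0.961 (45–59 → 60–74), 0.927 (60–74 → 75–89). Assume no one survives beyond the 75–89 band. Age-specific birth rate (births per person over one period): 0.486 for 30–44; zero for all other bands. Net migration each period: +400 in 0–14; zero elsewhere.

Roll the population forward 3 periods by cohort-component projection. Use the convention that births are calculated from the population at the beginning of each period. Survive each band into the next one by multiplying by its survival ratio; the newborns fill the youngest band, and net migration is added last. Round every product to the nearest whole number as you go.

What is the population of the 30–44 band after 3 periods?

Let band 1 be 0–14 through band 6 = 75–89.
[period 1]
Births: 5600 × 0.486 = 2722
Band 2: 11450 × 0.966 = 11061
Band 3: 2250 × 0.973 = 2189
Band 4: 5600 × 0.955 = 5348
Band 5: 2900 × 0.961 = 2787
Band 6: 5450 × 0.927 = 5052
Net migration: Band 1 + 400 → 3122
Population now: 0–14=3122, 15–29=11061, 30–44=2189, 45–59=5348, 60–74=2787, 75–89=5052
[period 2]
Births: 2189 × 0.486 = 1064
Band 2: 3122 × 0.966 = 3016
Band 3: 11061 × 0.973 = 10762
Band 4: 2189 × 0.955 = 2090
Band 5: 5348 × 0.961 = 5139
Band 6: 2787 × 0.927 = 2584
Net migration: Band 1 + 400 → 1464
Population now: 0–14=1464, 15–29=3016, 30–44=10762, 45–59=2090, 60–74=5139, 75–89=2584
[period 3]
Births: 10762 × 0.486 = 5230
Band 2: 1464 × 0.966 = 1414
Band 3: 3016 × 0.973 = 2935
Band 4: 10762 × 0.955 = 10278
Band 5: 2090 × 0.961 = 2008
Band 6: 5139 × 0.927 = 4764
Net migration: Band 1 + 400 → 5630
Population now: 0–14=5630, 15–29=1414, 30–44=2935, 45–59=10278, 60–74=2008, 75–89=4764

2935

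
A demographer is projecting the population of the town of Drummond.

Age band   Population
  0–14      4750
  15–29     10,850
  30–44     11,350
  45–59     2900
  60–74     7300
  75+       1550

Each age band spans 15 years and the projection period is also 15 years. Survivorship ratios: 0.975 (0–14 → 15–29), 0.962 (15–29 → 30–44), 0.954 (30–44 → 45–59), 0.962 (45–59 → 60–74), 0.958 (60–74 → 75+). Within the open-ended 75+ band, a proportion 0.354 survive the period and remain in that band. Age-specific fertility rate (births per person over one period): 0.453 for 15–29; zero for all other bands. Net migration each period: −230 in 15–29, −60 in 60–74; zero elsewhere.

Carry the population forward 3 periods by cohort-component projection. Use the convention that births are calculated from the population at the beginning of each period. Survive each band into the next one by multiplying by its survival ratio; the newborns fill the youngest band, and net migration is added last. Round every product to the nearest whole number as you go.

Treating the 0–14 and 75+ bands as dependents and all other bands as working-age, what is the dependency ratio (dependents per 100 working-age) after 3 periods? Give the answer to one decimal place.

Period 1.
Births: 10850 × 0.453 = 4915
15–29: 4750 × 0.975 = 4631
30–44: 10850 × 0.962 = 10438
45–59: 11350 × 0.954 = 10828
60–74: 2900 × 0.962 = 2790
75+: 7300 × 0.958 + 1550 × 0.354 = 6993 + 549 = 7542
Net migration: 15–29 − 230 → 4401; 60–74 − 60 → 2730
End of period: [4915, 4401, 10438, 10828, 2730, 7542]
Period 2.
Births: 4401 × 0.453 = 1994
15–29: 4915 × 0.975 = 4792
30–44: 4401 × 0.962 = 4234
45–59: 10438 × 0.954 = 9958
60–74: 10828 × 0.962 = 10417
75+: 2730 × 0.958 + 7542 × 0.354 = 2615 + 2670 = 5285
Net migration: 15–29 − 230 → 4562; 60–74 − 60 → 10357
End of period: [1994, 4562, 4234, 9958, 10357, 5285]
Period 3.
Births: 4562 × 0.453 = 2067
15–29: 1994 × 0.975 = 1944
30–44: 4562 × 0.962 = 4389
45–59: 4234 × 0.954 = 4039
60–74: 9958 × 0.962 = 9580
75+: 10357 × 0.958 + 5285 × 0.354 = 9922 + 1871 = 11793
Net migration: 15–29 − 230 → 1714; 60–74 − 60 → 9520
End of period: [2067, 1714, 4389, 4039, 9520, 11793]
Dependents (band 0–14 + band 75+) = 2067 + 11793 = 13860; working-age = 19662; ratio = 13860/19662 × 100 = 70.5

70.5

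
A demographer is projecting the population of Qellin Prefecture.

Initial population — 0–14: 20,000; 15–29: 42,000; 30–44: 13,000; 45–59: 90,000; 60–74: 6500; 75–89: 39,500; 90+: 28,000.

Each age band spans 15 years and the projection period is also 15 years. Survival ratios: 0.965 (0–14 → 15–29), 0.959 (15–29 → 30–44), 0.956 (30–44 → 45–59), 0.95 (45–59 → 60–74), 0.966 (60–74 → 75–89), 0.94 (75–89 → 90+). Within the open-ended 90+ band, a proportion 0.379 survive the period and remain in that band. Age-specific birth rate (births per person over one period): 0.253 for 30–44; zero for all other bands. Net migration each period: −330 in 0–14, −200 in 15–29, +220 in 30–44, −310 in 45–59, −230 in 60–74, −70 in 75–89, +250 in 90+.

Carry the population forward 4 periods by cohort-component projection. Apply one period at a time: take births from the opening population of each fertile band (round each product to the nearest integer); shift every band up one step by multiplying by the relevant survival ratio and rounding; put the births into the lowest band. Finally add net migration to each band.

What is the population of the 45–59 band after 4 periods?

After projecting period 1:
Births: 13000 * 0.253 = 3289
15–29: 20000 * 0.965 = 19300
30–44: 42000 * 0.959 = 40278
45–59: 13000 * 0.956 = 12428
60–74: 90000 * 0.95 = 85500
75–89: 6500 * 0.966 = 6279
90+: 39500 * 0.94 + 28000 * 0.379 = 37130 + 10612 = 47742
Net migration: 0–14 − 330 → 2959; 15–29 − 200 → 19100; 30–44 + 220 → 40498; 45–59 − 310 → 12118; 60–74 − 230 → 85270; 75–89 − 70 → 6209; 90+ + 250 → 47992
Giving 2959 / 19100 / 40498 / 12118 / 85270 / 6209 / 47992.
After projecting period 2:
Births: 40498 * 0.253 = 10246
15–29: 2959 * 0.965 = 2855
30–44: 19100 * 0.959 = 18317
45–59: 40498 * 0.956 = 38716
60–74: 12118 * 0.95 = 11512
75–89: 85270 * 0.966 = 82371
90+: 6209 * 0.94 + 47992 * 0.379 = 5836 + 18189 = 24025
Net migration: 0–14 − 330 → 9916; 15–29 − 200 → 2655; 30–44 + 220 → 18537; 45–59 − 310 → 38406; 60–74 − 230 → 11282; 75–89 − 70 → 82301; 90+ + 250 → 24275
Giving 9916 / 2655 / 18537 / 38406 / 11282 / 82301 / 24275.
After projecting period 3:
Births: 18537 * 0.253 = 4690
15–29: 9916 * 0.965 = 9569
30–44: 2655 * 0.959 = 2546
45–59: 18537 * 0.956 = 17721
60–74: 38406 * 0.95 = 36486
75–89: 11282 * 0.966 = 10898
90+: 82301 * 0.94 + 24275 * 0.379 = 77363 + 9200 = 86563
Net migration: 0–14 − 330 → 4360; 15–29 − 200 → 9369; 30–44 + 220 → 2766; 45–59 − 310 → 17411; 60–74 − 230 → 36256; 75–89 − 70 → 10828; 90+ + 250 → 86813
Giving 4360 / 9369 / 2766 / 17411 / 36256 / 10828 / 86813.
After projecting period 4:
Births: 2766 * 0.253 = 700
15–29: 4360 * 0.965 = 4207
30–44: 9369 * 0.959 = 8985
45–59: 2766 * 0.956 = 2644
60–74: 17411 * 0.95 = 16540
75–89: 36256 * 0.966 = 35023
90+: 10828 * 0.94 + 86813 * 0.379 = 10178 + 32902 = 43080
Net migration: 0–14 − 330 → 370; 15–29 − 200 → 4007; 30–44 + 220 → 9205; 45–59 − 310 → 2334; 60–74 − 230 → 16310; 75–89 − 70 → 34953; 90+ + 250 → 43330
Giving 370 / 4007 / 9205 / 2334 / 16310 / 34953 / 43330.

2334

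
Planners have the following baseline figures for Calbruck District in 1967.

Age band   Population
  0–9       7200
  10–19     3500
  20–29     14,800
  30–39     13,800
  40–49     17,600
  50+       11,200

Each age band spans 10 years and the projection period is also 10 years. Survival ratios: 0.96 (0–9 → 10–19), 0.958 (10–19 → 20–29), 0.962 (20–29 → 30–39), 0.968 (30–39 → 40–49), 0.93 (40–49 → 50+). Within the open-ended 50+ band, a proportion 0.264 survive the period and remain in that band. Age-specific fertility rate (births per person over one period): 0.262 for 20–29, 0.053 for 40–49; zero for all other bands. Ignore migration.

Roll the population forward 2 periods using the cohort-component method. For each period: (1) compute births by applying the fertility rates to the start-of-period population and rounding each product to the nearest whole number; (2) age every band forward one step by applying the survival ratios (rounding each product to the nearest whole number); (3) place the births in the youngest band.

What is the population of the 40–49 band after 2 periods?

13782

After projecting period 1:
Births: 14800 * 0.262 = 3878  |  17600 * 0.053 = 933 → 4811
10–19: 7200 * 0.96 = 6912
20–29: 3500 * 0.958 = 3353
30–39: 14800 * 0.962 = 14238
40–49: 13800 * 0.968 = 13358
50+: 17600 * 0.93 + 11200 * 0.264 = 16368 + 2957 = 19325
→ [4811, 6912, 3353, 14238, 13358, 19325]
After projecting period 2:
Births: 3353 * 0.262 = 878  |  13358 * 0.053 = 708 → 1586
10–19: 4811 * 0.96 = 4619
20–29: 6912 * 0.958 = 6622
30–39: 3353 * 0.962 = 3226
40–49: 14238 * 0.968 = 13782
50+: 13358 * 0.93 + 19325 * 0.264 = 12423 + 5102 = 17525
→ [1586, 4619, 6622, 3226, 13782, 17525]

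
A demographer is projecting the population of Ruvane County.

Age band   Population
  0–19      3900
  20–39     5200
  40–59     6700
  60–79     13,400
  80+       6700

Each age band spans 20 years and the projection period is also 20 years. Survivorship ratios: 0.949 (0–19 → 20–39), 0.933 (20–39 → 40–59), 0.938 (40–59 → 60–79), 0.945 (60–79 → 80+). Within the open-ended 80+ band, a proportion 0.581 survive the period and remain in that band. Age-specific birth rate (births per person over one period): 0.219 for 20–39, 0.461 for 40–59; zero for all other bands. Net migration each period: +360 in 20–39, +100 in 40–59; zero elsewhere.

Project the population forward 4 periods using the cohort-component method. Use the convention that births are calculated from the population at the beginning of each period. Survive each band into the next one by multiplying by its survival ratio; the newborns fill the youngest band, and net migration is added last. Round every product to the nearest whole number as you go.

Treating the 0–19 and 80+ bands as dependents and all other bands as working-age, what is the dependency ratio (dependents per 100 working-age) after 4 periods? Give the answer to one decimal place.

— Period 1 —
Births: 5200 × 0.219 = 1139, 6700 × 0.461 = 3089 → 4228
20–39: 3900 × 0.949 = 3701
40–59: 5200 × 0.933 = 4852
60–79: 6700 × 0.938 = 6285
80+: 13400 × 0.945 + 6700 × 0.581 = 12663 + 3893 = 16556
Net migration: 20–39 + 360 → 4061; 40–59 + 100 → 4952
Giving 4228 / 4061 / 4952 / 6285 / 16556.
— Period 2 —
Births: 4061 × 0.219 = 889, 4952 × 0.461 = 2283 → 3172
20–39: 4228 × 0.949 = 4012
40–59: 4061 × 0.933 = 3789
60–79: 4952 × 0.938 = 4645
80+: 6285 × 0.945 + 16556 × 0.581 = 5939 + 9619 = 15558
Net migration: 20–39 + 360 → 4372; 40–59 + 100 → 3889
Giving 3172 / 4372 / 3889 / 4645 / 15558.
— Period 3 —
Births: 4372 × 0.219 = 957, 3889 × 0.461 = 1793 → 2750
20–39: 3172 × 0.949 = 3010
40–59: 4372 × 0.933 = 4079
60–79: 3889 × 0.938 = 3648
80+: 4645 × 0.945 + 15558 × 0.581 = 4390 + 9039 = 13429
Net migration: 20–39 + 360 → 3370; 40–59 + 100 → 4179
Giving 2750 / 3370 / 4179 / 3648 / 13429.
— Period 4 —
Births: 3370 × 0.219 = 738, 4179 × 0.461 = 1927 → 2665
20–39: 2750 × 0.949 = 2610
40–59: 3370 × 0.933 = 3144
60–79: 4179 × 0.938 = 3920
80+: 3648 × 0.945 + 13429 × 0.581 = 3447 + 7802 = 11249
Net migration: 20–39 + 360 → 2970; 40–59 + 100 → 3244
Giving 2665 / 2970 / 3244 / 3920 / 11249.
Dependents (band 0–19 + band 80+) = 2665 + 11249 = 13914; working-age = 10134; ratio = 13914/10134 × 100 = 137.3

137.3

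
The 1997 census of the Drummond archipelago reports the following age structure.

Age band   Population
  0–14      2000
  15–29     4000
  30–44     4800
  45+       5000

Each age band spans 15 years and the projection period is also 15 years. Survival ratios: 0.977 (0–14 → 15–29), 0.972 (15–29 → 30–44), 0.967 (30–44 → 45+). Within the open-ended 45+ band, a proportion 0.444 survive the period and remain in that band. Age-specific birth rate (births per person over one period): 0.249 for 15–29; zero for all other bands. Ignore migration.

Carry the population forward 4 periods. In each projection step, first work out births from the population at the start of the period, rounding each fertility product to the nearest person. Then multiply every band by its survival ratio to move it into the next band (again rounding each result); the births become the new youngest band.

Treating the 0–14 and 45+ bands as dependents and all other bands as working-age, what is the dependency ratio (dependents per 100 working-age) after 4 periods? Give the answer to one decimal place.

456.5

Let band 1 be 0–14 through band 4 = 45+.
— Period 1 —
Births: 4000 × 0.249 = 996
Band 2: 2000 × 0.977 = 1954
Band 3: 4000 × 0.972 = 3888
Band 4: 4800 × 0.967 + 5000 × 0.444 = 4642 + 2220 = 6862
Population now: 0–14=996, 15–29=1954, 30–44=3888, 45+=6862
— Period 2 —
Births: 1954 × 0.249 = 487
Band 2: 996 × 0.977 = 973
Band 3: 1954 × 0.972 = 1899
Band 4: 3888 × 0.967 + 6862 × 0.444 = 3760 + 3047 = 6807
Population now: 0–14=487, 15–29=973, 30–44=1899, 45+=6807
— Period 3 —
Births: 973 × 0.249 = 242
Band 2: 487 × 0.977 = 476
Band 3: 973 × 0.972 = 946
Band 4: 1899 × 0.967 + 6807 × 0.444 = 1836 + 3022 = 4858
Population now: 0–14=242, 15–29=476, 30–44=946, 45+=4858
— Period 4 —
Births: 476 × 0.249 = 119
Band 2: 242 × 0.977 = 236
Band 3: 476 × 0.972 = 463
Band 4: 946 × 0.967 + 4858 × 0.444 = 915 + 2157 = 3072
Population now: 0–14=119, 15–29=236, 30–44=463, 45+=3072
Dependents (band 0–14 + band 45+) = 119 + 3072 = 3191; working-age = 699; ratio = 3191/699 × 100 = 456.5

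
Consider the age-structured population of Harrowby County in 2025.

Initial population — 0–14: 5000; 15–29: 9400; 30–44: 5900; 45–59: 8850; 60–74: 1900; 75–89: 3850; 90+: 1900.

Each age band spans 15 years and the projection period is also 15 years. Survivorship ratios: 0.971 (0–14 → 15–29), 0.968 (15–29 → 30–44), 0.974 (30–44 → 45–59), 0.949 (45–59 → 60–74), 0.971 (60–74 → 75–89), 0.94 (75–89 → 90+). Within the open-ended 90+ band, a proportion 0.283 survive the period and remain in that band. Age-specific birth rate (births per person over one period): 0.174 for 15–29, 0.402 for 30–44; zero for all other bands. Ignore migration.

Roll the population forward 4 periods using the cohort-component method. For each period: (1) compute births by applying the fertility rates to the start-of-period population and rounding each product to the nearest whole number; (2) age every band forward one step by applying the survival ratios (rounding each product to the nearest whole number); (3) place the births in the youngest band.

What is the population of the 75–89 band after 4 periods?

8166

Call the groups 1 to 7, youngest first.
Period 1.
Births: 9400 × 0.174 = 1636, 5900 × 0.402 = 2372 → total 4008
Group 2: 5000 × 0.971 = 4855
Group 3: 9400 × 0.968 = 9099
Group 4: 5900 × 0.974 = 5747
Group 5: 8850 × 0.949 = 8399
Group 6: 1900 × 0.971 = 1845
Group 7: 3850 × 0.94 + 1900 × 0.283 = 3619 + 538 = 4157
End of period: [4008, 4855, 9099, 5747, 8399, 1845, 4157]
Period 2.
Births: 4855 × 0.174 = 845, 9099 × 0.402 = 3658 → total 4503
Group 2: 4008 × 0.971 = 3892
Group 3: 4855 × 0.968 = 4700
Group 4: 9099 × 0.974 = 8862
Group 5: 5747 × 0.949 = 5454
Group 6: 8399 × 0.971 = 8155
Group 7: 1845 × 0.94 + 4157 × 0.283 = 1734 + 1176 = 2910
End of period: [4503, 3892, 4700, 8862, 5454, 8155, 2910]
Period 3.
Births: 3892 × 0.174 = 677, 4700 × 0.402 = 1889 → total 2566
Group 2: 4503 × 0.971 = 4372
Group 3: 3892 × 0.968 = 3767
Group 4: 4700 × 0.974 = 4578
Group 5: 8862 × 0.949 = 8410
Group 6: 5454 × 0.971 = 5296
Group 7: 8155 × 0.94 + 2910 × 0.283 = 7666 + 824 = 8490
End of period: [2566, 4372, 3767, 4578, 8410, 5296, 8490]
Period 4.
Births: 4372 × 0.174 = 761, 3767 × 0.402 = 1514 → total 2275
Group 2: 2566 × 0.971 = 2492
Group 3: 4372 × 0.968 = 4232
Group 4: 3767 × 0.974 = 3669
Group 5: 4578 × 0.949 = 4345
Group 6: 8410 × 0.971 = 8166
Group 7: 5296 × 0.94 + 8490 × 0.283 = 4978 + 2403 = 7381
End of period: [2275, 2492, 4232, 3669, 4345, 8166, 7381]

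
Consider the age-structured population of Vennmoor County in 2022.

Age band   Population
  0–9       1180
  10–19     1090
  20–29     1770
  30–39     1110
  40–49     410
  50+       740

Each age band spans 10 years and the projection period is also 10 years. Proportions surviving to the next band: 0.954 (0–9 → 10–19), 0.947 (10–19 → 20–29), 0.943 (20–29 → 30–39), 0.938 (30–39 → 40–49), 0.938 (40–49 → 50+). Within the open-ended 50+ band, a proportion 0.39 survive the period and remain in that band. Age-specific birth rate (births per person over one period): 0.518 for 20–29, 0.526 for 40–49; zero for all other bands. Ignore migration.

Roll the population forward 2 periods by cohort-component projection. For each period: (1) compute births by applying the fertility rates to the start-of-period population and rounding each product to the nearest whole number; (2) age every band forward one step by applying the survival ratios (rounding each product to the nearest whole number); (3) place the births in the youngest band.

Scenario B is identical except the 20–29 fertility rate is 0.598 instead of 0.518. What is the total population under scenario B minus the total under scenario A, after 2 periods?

216

Period 1.
Births: 1770 × 0.518 = 917 ; 410 × 0.526 = 216 ⇒ total 1133
10–19: 1180 × 0.954 = 1126
20–29: 1090 × 0.947 = 1032
30–39: 1770 × 0.943 = 1669
40–49: 1110 × 0.938 = 1041
50+: 410 × 0.938 + 740 × 0.39 = 385 + 289 = 674
Population now: 0–9=1133, 10–19=1126, 20–29=1032, 30–39=1669, 40–49=1041, 50+=674
Period 2.
Births: 1032 × 0.518 = 535 ; 1041 × 0.526 = 548 ⇒ total 1083
10–19: 1133 × 0.954 = 1081
20–29: 1126 × 0.947 = 1066
30–39: 1032 × 0.943 = 973
40–49: 1669 × 0.938 = 1566
50+: 1041 × 0.938 + 674 × 0.39 = 976 + 263 = 1239
Population now: 0–9=1083, 10–19=1081, 20–29=1066, 30–39=973, 40–49=1566, 50+=1239
Scenario A total after 2 periods: 7008
Scenario B projection —
Period 1.
Births: 1770 × 0.598 = 1058 ; 410 × 0.526 = 216 ⇒ total 1274
10–19: 1180 × 0.954 = 1126
20–29: 1090 × 0.947 = 1032
30–39: 1770 × 0.943 = 1669
40–49: 1110 × 0.938 = 1041
50+: 410 × 0.938 + 740 × 0.39 = 385 + 289 = 674
Population now: 0–9=1274, 10–19=1126, 20–29=1032, 30–39=1669, 40–49=1041, 50+=674
Period 2.
Births: 1032 × 0.598 = 617 ; 1041 × 0.526 = 548 ⇒ total 1165
10–19: 1274 × 0.954 = 1215
20–29: 1126 × 0.947 = 1066
30–39: 1032 × 0.943 = 973
40–49: 1669 × 0.938 = 1566
50+: 1041 × 0.938 + 674 × 0.39 = 976 + 263 = 1239
Population now: 0–9=1165, 10–19=1215, 20–29=1066, 30–39=973, 40–49=1566, 50+=1239
Scenario B total after 2 periods: 7224
Difference B − A = 7224 − 7008 = 216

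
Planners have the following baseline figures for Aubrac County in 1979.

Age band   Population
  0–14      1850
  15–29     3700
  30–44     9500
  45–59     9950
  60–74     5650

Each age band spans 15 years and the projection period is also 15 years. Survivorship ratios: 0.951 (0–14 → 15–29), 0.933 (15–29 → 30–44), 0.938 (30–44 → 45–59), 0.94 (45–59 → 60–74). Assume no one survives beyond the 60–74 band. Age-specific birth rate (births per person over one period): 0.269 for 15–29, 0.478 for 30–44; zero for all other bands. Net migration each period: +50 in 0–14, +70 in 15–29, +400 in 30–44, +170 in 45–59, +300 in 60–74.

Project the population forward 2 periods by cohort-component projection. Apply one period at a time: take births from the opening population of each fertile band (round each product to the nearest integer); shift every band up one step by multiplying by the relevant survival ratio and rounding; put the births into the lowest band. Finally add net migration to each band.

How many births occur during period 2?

— Period 1 —
Births: 3700 × 0.269 = 995  |  9500 × 0.478 = 4541 ⇒ total 5536
15–29: 1850 × 0.951 = 1759
30–44: 3700 × 0.933 = 3452
45–59: 9500 × 0.938 = 8911
60–74: 9950 × 0.94 = 9353
Net migration: 0–14 + 50 → 5586; 15–29 + 70 → 1829; 30–44 + 400 → 3852; 45–59 + 170 → 9081; 60–74 + 300 → 9653
→ [5586, 1829, 3852, 9081, 9653]
— Period 2 —
Births: 1829 × 0.269 = 492  |  3852 × 0.478 = 1841 ⇒ total 2333
15–29: 5586 × 0.951 = 5312
30–44: 1829 × 0.933 = 1706
45–59: 3852 × 0.938 = 3613
60–74: 9081 × 0.94 = 8536
Net migration: 0–14 + 50 → 2383; 15–29 + 70 → 5382; 30–44 + 400 → 2106; 45–59 + 170 → 3783; 60–74 + 300 → 8836
→ [2383, 5382, 2106, 3783, 8836]

2333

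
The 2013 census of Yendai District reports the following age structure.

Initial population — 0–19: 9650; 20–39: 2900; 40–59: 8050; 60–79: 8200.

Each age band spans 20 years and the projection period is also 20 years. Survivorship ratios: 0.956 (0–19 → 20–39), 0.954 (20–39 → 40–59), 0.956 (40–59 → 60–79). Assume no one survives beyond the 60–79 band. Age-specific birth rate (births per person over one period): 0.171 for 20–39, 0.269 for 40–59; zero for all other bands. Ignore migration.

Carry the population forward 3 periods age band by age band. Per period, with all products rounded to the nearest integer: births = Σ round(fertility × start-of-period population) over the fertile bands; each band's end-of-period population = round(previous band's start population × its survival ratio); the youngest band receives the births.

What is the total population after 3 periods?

15862

(Bands numbered youngest = 1 to oldest = 4.)
[period 1]
Births: 2900 × 0.171 = 496, 8050 × 0.269 = 2165 → 2661
Band 2: 9650 × 0.956 = 9225
Band 3: 2900 × 0.954 = 2767
Band 4: 8050 × 0.956 = 7696
Population now: 0–19=2661, 20–39=9225, 40–59=2767, 60–79=7696
[period 2]
Births: 9225 × 0.171 = 1577, 2767 × 0.269 = 744 → 2321
Band 2: 2661 × 0.956 = 2544
Band 3: 9225 × 0.954 = 8801
Band 4: 2767 × 0.956 = 2645
Population now: 0–19=2321, 20–39=2544, 40–59=8801, 60–79=2645
[period 3]
Births: 2544 × 0.171 = 435, 8801 × 0.269 = 2367 → 2802
Band 2: 2321 × 0.956 = 2219
Band 3: 2544 × 0.954 = 2427
Band 4: 8801 × 0.956 = 8414
Population now: 0–19=2802, 20–39=2219, 40–59=2427, 60–79=8414
Total after period 3: 2802 + 2219 + 2427 + 8414 = 15862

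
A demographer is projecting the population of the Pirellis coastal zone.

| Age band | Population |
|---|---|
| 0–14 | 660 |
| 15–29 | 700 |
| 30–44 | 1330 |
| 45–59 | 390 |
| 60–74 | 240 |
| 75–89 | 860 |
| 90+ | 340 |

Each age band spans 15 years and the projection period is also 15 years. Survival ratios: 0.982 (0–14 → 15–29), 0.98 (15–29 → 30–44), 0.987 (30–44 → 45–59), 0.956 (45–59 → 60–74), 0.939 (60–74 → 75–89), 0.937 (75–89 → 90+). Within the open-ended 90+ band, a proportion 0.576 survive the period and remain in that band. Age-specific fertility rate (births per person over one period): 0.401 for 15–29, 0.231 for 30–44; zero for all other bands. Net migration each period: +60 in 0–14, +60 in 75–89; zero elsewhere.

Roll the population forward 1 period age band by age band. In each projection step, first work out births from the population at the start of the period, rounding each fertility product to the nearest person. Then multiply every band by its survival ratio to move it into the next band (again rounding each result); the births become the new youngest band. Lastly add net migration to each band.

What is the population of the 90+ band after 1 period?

Call the bands 1 to 7, youngest first.
[period 1]
Births: 700 * 0.401 = 281, 1330 * 0.231 = 307 → total 588
Band 2: 660 * 0.982 = 648
Band 3: 700 * 0.98 = 686
Band 4: 1330 * 0.987 = 1313
Band 5: 390 * 0.956 = 373
Band 6: 240 * 0.939 = 225
Band 7: 860 * 0.937 + 340 * 0.576 = 806 + 196 = 1002
Net migration: Band 1 + 60 → 648; Band 6 + 60 → 285
Population now: 0–14=648, 15–29=648, 30–44=686, 45–59=1313, 60–74=373, 75–89=285, 90+=1002

1002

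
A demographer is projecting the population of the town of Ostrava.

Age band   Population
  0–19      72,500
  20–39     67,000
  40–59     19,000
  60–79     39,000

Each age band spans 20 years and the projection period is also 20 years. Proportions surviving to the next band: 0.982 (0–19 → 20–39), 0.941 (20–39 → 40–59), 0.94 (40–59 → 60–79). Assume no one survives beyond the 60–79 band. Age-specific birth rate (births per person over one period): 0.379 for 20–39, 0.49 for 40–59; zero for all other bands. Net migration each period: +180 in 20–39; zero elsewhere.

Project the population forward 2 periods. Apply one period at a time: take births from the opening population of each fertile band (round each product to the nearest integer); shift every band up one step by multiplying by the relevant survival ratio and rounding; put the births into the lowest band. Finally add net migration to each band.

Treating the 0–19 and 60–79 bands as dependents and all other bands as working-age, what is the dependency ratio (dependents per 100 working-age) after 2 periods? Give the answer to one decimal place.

115.6

(Bands numbered youngest = 1 to oldest = 4.)
— Period 1 —
Births: 67000 * 0.379 = 25393, 19000 * 0.49 = 9310 ⇒ total 34703
Band 2: 72500 * 0.982 = 71195
Band 3: 67000 * 0.941 = 63047
Band 4: 19000 * 0.94 = 17860
Net migration: Band 2 + 180 → 71375
End of period: [34703, 71375, 63047, 17860]
— Period 2 —
Births: 71375 * 0.379 = 27051, 63047 * 0.49 = 30893 ⇒ total 57944
Band 2: 34703 * 0.982 = 34078
Band 3: 71375 * 0.941 = 67164
Band 4: 63047 * 0.94 = 59264
Net migration: Band 2 + 180 → 34258
End of period: [57944, 34258, 67164, 59264]
Dependents (band 0–19 + band 60–79) = 57944 + 59264 = 117208; working-age = 101422; ratio = 117208/101422 × 100 = 115.6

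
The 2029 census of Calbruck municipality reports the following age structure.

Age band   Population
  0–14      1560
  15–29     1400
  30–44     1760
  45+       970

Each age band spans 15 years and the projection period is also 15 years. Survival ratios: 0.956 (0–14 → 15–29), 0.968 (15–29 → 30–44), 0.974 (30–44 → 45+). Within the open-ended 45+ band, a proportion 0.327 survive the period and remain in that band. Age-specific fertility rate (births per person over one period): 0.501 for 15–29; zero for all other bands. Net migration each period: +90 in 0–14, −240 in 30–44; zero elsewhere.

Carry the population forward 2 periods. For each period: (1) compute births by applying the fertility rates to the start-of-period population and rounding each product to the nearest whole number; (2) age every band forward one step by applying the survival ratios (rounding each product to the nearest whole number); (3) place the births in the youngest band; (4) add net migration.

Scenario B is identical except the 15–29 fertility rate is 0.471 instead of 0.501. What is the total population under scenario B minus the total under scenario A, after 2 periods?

-85

After projecting period 1:
Births: 1400 * 0.501 = 701
15–29: 1560 * 0.956 = 1491
30–44: 1400 * 0.968 = 1355
45+: 1760 * 0.974 + 970 * 0.327 = 1714 + 317 = 2031
Net migration: 0–14 + 90 → 791; 30–44 − 240 → 1115
Population now: 0–14=791, 15–29=1491, 30–44=1115, 45+=2031
After projecting period 2:
Births: 1491 * 0.501 = 747
15–29: 791 * 0.956 = 756
30–44: 1491 * 0.968 = 1443
45+: 1115 * 0.974 + 2031 * 0.327 = 1086 + 664 = 1750
Net migration: 0–14 + 90 → 837; 30–44 − 240 → 1203
Population now: 0–14=837, 15–29=756, 30–44=1203, 45+=1750
Scenario A total after 2 periods: 4546
Scenario B projection —
After projecting period 1:
Births: 1400 * 0.471 = 659
15–29: 1560 * 0.956 = 1491
30–44: 1400 * 0.968 = 1355
45+: 1760 * 0.974 + 970 * 0.327 = 1714 + 317 = 2031
Net migration: 0–14 + 90 → 749; 30–44 − 240 → 1115
Population now: 0–14=749, 15–29=1491, 30–44=1115, 45+=2031
After projecting period 2:
Births: 1491 * 0.471 = 702
15–29: 749 * 0.956 = 716
30–44: 1491 * 0.968 = 1443
45+: 1115 * 0.974 + 2031 * 0.327 = 1086 + 664 = 1750
Net migration: 0–14 + 90 → 792; 30–44 − 240 → 1203
Population now: 0–14=792, 15–29=716, 30–44=1203, 45+=1750
Scenario B total after 2 periods: 4461
Difference B − A = 4461 − 4546 = -85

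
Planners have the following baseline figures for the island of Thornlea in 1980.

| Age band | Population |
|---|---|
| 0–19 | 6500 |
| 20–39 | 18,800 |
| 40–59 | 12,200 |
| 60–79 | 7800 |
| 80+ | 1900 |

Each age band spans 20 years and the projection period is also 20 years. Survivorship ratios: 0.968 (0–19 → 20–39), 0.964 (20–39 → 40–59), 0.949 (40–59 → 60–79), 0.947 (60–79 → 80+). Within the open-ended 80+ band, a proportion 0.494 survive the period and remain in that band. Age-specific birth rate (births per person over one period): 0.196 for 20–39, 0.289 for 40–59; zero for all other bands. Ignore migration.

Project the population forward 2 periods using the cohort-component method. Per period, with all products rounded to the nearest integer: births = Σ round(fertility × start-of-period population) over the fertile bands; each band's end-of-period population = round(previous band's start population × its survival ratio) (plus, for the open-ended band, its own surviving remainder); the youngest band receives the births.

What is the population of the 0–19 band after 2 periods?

— Period 1 —
Births: 18800 × 0.196 = 3685, 12200 × 0.289 = 3526 ⇒ total 7211
20–39: 6500 × 0.968 = 6292
40–59: 18800 × 0.964 = 18123
60–79: 12200 × 0.949 = 11578
80+: 7800 × 0.947 + 1900 × 0.494 = 7387 + 939 = 8326
→ [7211, 6292, 18123, 11578, 8326]
— Period 2 —
Births: 6292 × 0.196 = 1233, 18123 × 0.289 = 5238 ⇒ total 6471
20–39: 7211 × 0.968 = 6980
40–59: 6292 × 0.964 = 6065
60–79: 18123 × 0.949 = 17199
80+: 11578 × 0.947 + 8326 × 0.494 = 10964 + 4113 = 15077
→ [6471, 6980, 6065, 17199, 15077]

6471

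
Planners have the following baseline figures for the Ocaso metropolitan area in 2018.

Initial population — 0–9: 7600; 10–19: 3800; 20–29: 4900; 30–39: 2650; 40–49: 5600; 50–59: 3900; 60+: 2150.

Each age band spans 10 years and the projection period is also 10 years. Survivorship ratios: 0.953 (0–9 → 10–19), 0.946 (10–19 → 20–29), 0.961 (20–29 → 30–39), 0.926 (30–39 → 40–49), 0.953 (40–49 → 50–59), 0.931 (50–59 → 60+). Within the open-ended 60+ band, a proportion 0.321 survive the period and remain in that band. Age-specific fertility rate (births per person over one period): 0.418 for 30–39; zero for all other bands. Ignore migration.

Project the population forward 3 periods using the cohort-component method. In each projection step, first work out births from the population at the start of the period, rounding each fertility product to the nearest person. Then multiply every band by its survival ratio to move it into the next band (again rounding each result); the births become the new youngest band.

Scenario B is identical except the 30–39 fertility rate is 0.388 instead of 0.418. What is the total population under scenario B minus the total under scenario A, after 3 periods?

Call the bands 1 to 7, youngest first.
Period 1:
Births: 2650 × 0.418 = 1108
Band 2: 7600 × 0.953 = 7243
Band 3: 3800 × 0.946 = 3595
Band 4: 4900 × 0.961 = 4709
Band 5: 2650 × 0.926 = 2454
Band 6: 5600 × 0.953 = 5337
Band 7: 3900 × 0.931 + 2150 × 0.321 = 3631 + 690 = 4321
→ [1108, 7243, 3595, 4709, 2454, 5337, 4321]
Period 2:
Births: 4709 × 0.418 = 1968
Band 2: 1108 × 0.953 = 1056
Band 3: 7243 × 0.946 = 6852
Band 4: 3595 × 0.961 = 3455
Band 5: 4709 × 0.926 = 4361
Band 6: 2454 × 0.953 = 2339
Band 7: 5337 × 0.931 + 4321 × 0.321 = 4969 + 1387 = 6356
→ [1968, 1056, 6852, 3455, 4361, 2339, 6356]
Period 3:
Births: 3455 × 0.418 = 1444
Band 2: 1968 × 0.953 = 1876
Band 3: 1056 × 0.946 = 999
Band 4: 6852 × 0.961 = 6585
Band 5: 3455 × 0.926 = 3199
Band 6: 4361 × 0.953 = 4156
Band 7: 2339 × 0.931 + 6356 × 0.321 = 2178 + 2040 = 4218
→ [1444, 1876, 999, 6585, 3199, 4156, 4218]
Scenario A total after 3 periods: 22477
Scenario B projection —
Period 1:
Births: 2650 × 0.388 = 1028
Band 2: 7600 × 0.953 = 7243
Band 3: 3800 × 0.946 = 3595
Band 4: 4900 × 0.961 = 4709
Band 5: 2650 × 0.926 = 2454
Band 6: 5600 × 0.953 = 5337
Band 7: 3900 × 0.931 + 2150 × 0.321 = 3631 + 690 = 4321
→ [1028, 7243, 3595, 4709, 2454, 5337, 4321]
Period 2:
Births: 4709 × 0.388 = 1827
Band 2: 1028 × 0.953 = 980
Band 3: 7243 × 0.946 = 6852
Band 4: 3595 × 0.961 = 3455
Band 5: 4709 × 0.926 = 4361
Band 6: 2454 × 0.953 = 2339
Band 7: 5337 × 0.931 + 4321 × 0.321 = 4969 + 1387 = 6356
→ [1827, 980, 6852, 3455, 4361, 2339, 6356]
Period 3:
Births: 3455 × 0.388 = 1341
Band 2: 1827 × 0.953 = 1741
Band 3: 980 × 0.946 = 927
Band 4: 6852 × 0.961 = 6585
Band 5: 3455 × 0.926 = 3199
Band 6: 4361 × 0.953 = 4156
Band 7: 2339 × 0.931 + 6356 × 0.321 = 2178 + 2040 = 4218
→ [1341, 1741, 927, 6585, 3199, 4156, 4218]
Scenario B total after 3 periods: 22167
Difference B − A = 22167 − 22477 = -310

-310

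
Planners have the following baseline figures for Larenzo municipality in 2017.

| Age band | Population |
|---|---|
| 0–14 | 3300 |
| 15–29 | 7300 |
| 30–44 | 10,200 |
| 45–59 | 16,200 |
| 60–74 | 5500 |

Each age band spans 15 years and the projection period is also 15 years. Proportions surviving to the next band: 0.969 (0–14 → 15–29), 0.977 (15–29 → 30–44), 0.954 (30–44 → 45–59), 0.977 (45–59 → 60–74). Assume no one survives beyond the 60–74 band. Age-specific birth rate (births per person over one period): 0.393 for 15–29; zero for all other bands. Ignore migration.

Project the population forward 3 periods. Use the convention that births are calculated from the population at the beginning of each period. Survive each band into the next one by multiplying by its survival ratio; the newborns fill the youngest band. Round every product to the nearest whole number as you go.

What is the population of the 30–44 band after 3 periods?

2716

Period 1.
Births: 7300 * 0.393 = 2869
15–29: 3300 * 0.969 = 3198
30–44: 7300 * 0.977 = 7132
45–59: 10200 * 0.954 = 9731
60–74: 16200 * 0.977 = 15827
Giving 2869 / 3198 / 7132 / 9731 / 15827.
Period 2.
Births: 3198 * 0.393 = 1257
15–29: 2869 * 0.969 = 2780
30–44: 3198 * 0.977 = 3124
45–59: 7132 * 0.954 = 6804
60–74: 9731 * 0.977 = 9507
Giving 1257 / 2780 / 3124 / 6804 / 9507.
Period 3.
Births: 2780 * 0.393 = 1093
15–29: 1257 * 0.969 = 1218
30–44: 2780 * 0.977 = 2716
45–59: 3124 * 0.954 = 2980
60–74: 6804 * 0.977 = 6648
Giving 1093 / 1218 / 2716 / 2980 / 6648.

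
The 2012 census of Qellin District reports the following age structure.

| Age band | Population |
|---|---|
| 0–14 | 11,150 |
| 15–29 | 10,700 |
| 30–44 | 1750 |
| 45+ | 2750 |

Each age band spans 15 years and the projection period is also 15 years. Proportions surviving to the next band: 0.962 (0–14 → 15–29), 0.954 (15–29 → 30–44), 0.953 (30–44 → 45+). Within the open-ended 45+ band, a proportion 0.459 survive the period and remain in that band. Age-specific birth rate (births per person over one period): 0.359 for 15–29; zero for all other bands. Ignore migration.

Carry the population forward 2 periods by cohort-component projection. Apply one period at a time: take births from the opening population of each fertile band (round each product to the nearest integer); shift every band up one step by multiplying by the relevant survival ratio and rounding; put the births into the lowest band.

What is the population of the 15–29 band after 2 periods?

— Period 1 —
Births: 10700 × 0.359 = 3841
15–29: 11150 × 0.962 = 10726
30–44: 10700 × 0.954 = 10208
45+: 1750 × 0.953 + 2750 × 0.459 = 1668 + 1262 = 2930
Giving 3841 / 10726 / 10208 / 2930.
— Period 2 —
Births: 10726 × 0.359 = 3851
15–29: 3841 × 0.962 = 3695
30–44: 10726 × 0.954 = 10233
45+: 10208 × 0.953 + 2930 × 0.459 = 9728 + 1345 = 11073
Giving 3851 / 3695 / 10233 / 11073.

3695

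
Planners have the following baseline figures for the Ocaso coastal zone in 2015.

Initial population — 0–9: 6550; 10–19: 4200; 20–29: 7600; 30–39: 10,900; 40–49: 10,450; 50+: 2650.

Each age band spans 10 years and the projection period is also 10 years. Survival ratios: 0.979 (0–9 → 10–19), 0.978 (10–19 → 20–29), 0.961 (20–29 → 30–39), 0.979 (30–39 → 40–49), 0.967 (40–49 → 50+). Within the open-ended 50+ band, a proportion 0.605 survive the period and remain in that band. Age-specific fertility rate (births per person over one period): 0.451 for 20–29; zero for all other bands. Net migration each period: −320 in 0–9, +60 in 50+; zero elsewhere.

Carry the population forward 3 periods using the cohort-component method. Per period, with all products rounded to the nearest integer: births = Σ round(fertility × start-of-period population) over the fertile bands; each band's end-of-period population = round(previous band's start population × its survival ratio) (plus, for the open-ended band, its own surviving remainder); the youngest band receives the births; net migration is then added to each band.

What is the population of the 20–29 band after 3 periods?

[period 1]
Births: 7600 × 0.451 = 3428
10–19: 6550 × 0.979 = 6412
20–29: 4200 × 0.978 = 4108
30–39: 7600 × 0.961 = 7304
40–49: 10900 × 0.979 = 10671
50+: 10450 × 0.967 + 2650 × 0.605 = 10105 + 1603 = 11708
Net migration: 0–9 − 320 → 3108; 50+ + 60 → 11768
Giving 3108 / 6412 / 4108 / 7304 / 10671 / 11768.
[period 2]
Births: 4108 × 0.451 = 1853
10–19: 3108 × 0.979 = 3043
20–29: 6412 × 0.978 = 6271
30–39: 4108 × 0.961 = 3948
40–49: 7304 × 0.979 = 7151
50+: 10671 × 0.967 + 11768 × 0.605 = 10319 + 7120 = 17439
Net migration: 0–9 − 320 → 1533; 50+ + 60 → 17499
Giving 1533 / 3043 / 6271 / 3948 / 7151 / 17499.
[period 3]
Births: 6271 × 0.451 = 2828
10–19: 1533 × 0.979 = 1501
20–29: 3043 × 0.978 = 2976
30–39: 6271 × 0.961 = 6026
40–49: 3948 × 0.979 = 3865
50+: 7151 × 0.967 + 17499 × 0.605 = 6915 + 10587 = 17502
Net migration: 0–9 − 320 → 2508; 50+ + 60 → 17562
Giving 2508 / 1501 / 2976 / 6026 / 3865 / 17562.

2976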